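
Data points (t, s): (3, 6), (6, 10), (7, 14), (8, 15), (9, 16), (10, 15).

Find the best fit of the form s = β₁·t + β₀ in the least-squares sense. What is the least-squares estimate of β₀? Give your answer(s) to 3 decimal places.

Normal-equation sums: Σt·t = 339, Σt = 43, Σ1 = 6.
For Mᵀs: Σt·s = 590, Σs = 76.
Δ = 339·6 − 43² = 185.
β₁ = (590·6 − 43·76)/185 = 272/185; β₀ = (339·76 − 43·590)/185 = 394/185.

β₀ = 2.130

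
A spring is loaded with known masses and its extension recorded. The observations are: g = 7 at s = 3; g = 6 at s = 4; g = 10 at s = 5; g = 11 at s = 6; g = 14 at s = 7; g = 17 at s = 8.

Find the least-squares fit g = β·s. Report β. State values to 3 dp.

β = 1.985

Entries of XᵀX: Σs·s = 199.
Right-hand side: Σs·g = 395.
Normal equations: [[199]]·[β]ᵀ = [395]ᵀ.
Hence β = 395 / 199 ≈ 1.98492.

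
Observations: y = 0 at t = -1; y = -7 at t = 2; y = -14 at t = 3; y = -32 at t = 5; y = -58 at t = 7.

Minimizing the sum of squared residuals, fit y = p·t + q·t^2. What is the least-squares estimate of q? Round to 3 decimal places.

Forming AᵀA = [[88, 502]; [502, 3124]] and Aᵀy = [-622, -3796]ᵀ gives AᵀA·[p, q]ᵀ = Aᵀy.
Eliminating q: 3124·(row 1) − 502·(row 2) gives 22908·p = 3124·(-622) − 502·(-3796) = -37536, so p = -136/83.
Then q = ((-3796) − 502·(-136/83))/3124 = -79/83.

q = -0.952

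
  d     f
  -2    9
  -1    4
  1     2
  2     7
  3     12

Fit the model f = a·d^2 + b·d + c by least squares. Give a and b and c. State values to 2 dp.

a = 1.40, b = -0.71, c = 1.91

Normal-equation sums: Σd^2·d^2 = 115, Σd^2·d = 27, Σd^2 = 19, Σd·d = 19, Σd = 3, Σ1 = 5.
And Σd^2·f = 178, Σd·f = 30, Σf = 34.
XᵀX·[a, b, c]ᵀ = Xᵀf becomes [[115, 27, 19]; [27, 19, 3]; [19, 3, 5]]·[a, b, c]ᵀ = [178, 30, 34]ᵀ.
Row-reducing yields a = 431/308, b = -219/308, c = 21/11.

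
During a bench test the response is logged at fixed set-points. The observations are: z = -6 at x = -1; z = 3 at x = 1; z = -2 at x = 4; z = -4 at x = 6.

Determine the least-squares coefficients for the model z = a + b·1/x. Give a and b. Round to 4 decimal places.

a = -2.6964, b = 4.2850

Entries of MᵀM: Σ1 = 4, Σ1/x = 5/12, Σ1/x·1/x = 301/144.
Moment sums: Σz = -9, Σ1/x·z = 47/6.
Normal equations: [[4, 5/12]; [5/12, 301/144]]·[a, b]ᵀ = [-9, 47/6]ᵀ.
Determinant 4·(301/144) − (5/12)² = 131/16.
a = ((-9)·(301/144) − (5/12)·(47/6))/(131/16) = -3179/1179; b = (4·(47/6) − (5/12)·(-9))/(131/16) = 1684/393.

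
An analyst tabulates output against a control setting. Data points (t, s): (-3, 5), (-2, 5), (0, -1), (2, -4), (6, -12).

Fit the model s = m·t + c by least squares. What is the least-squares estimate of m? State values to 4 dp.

m = -1.9688

XᵀX·[m, c]ᵀ = Xᵀs reads: 53·m + 3·c = -105;  3·m + 5·c = -7.
Δ = 53·5 − 3² = 256.
m = ((-105)·5 − 3·(-7))/256 = -63/32; c = (53·(-7) − 3·(-105))/256 = -7/32.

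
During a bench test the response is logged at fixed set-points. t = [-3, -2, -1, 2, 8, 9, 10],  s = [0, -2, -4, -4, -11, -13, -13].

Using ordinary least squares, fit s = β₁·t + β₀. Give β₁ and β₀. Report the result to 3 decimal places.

The normal equations are: 263·β₁ + 23·β₀ = -335;  23·β₁ + 7·β₀ = -47.
Δ = 263·7 − 23² = 1312.
β₁ = ((-335)·7 − 23·(-47))/1312 = -79/82; β₀ = (263·(-47) − 23·(-335))/1312 = -291/82.

β₁ = -0.963, β₀ = -3.549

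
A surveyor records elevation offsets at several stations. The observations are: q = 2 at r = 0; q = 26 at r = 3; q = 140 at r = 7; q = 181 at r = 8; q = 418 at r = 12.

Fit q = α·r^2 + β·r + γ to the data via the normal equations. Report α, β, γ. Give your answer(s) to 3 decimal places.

α = 3.013, β = -1.572, γ = 2.539

Normal-equation sums: Σr^2·r^2 = 27314, Σr^2·r = 2610, Σr^2 = 266, Σr·r = 266, Σr = 30, Σ1 = 5.
And Σr^2·q = 78870, Σr·q = 7522, Σq = 767.
Row-reducing yields α = 97738/32439, β = -16994/10813, γ = 82373/32439.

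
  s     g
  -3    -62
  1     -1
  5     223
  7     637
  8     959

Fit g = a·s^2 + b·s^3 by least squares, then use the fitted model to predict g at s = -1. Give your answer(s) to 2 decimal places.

AᵀA·[a, b]ᵀ = Aᵀg reads: 7204·a + 52458·b = 97605;  52458·a + 396148·b = 739047.
Eliminating b: 396148·(row 1) − 52458·(row 2) gives 102008428·a = 396148·97605 − 52458·739047 = -102901986, so a = -51450993/51004214.
Then b = (739047 − 52458·(-51450993/51004214))/396148 = 101965749/51004214.
At s = -1: ĝ = (-51450993/51004214)·(1) + (101965749/51004214)·(-1) = -76708371/25502107.

ĝ = -3.01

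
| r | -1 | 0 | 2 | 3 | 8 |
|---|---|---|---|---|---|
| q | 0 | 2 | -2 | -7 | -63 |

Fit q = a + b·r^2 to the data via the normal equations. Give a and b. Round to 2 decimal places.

Normal-equation sums: Σ1 = 5, Σr^2 = 78, Σr^2·r^2 = 4194.
Moment sums: Σq = -70, Σr^2·q = -4103.
XᵀX·[a, b]ᵀ = Xᵀq becomes [[5, 78]; [78, 4194]]·[a, b]ᵀ = [-70, -4103]ᵀ.
Determinant 5·4194 − 78² = 14886.
a = ((-70)·4194 − 78·(-4103))/14886 = 4409/2481; b = (5·(-4103) − 78·(-70))/14886 = -15055/14886.

a = 1.78, b = -1.01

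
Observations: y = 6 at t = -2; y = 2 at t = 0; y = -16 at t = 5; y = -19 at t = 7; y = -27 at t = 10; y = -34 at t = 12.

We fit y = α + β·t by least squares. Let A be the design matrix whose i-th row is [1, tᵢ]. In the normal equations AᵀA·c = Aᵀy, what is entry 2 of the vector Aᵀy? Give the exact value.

-903

Entry 2 ↔ basis t, so (Aᵀy)_{2} = Σᵢ (t)·yᵢ = (-2)·(6) + (0)·(2) + (5)·(-16) + (7)·(-19) + (10)·(-27) + (12)·(-34) = -903.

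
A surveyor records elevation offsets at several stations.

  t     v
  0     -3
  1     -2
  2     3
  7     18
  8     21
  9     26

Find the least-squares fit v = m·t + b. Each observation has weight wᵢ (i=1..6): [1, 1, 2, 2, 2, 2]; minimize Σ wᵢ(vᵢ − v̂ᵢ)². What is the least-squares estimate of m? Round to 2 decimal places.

Normal-equation sums: Σwᵢ·t·t = 397, Σwᵢ·t = 53, Σwᵢ·1 = 10.
Right-hand side: Σwᵢ·t·v = 1066, Σwᵢ·v = 131.
Δ = 397·10 − 53² = 1161.
m = (1066·10 − 53·131)/1161 = 413/129; b = (397·131 − 53·1066)/1161 = -499/129.

m = 3.20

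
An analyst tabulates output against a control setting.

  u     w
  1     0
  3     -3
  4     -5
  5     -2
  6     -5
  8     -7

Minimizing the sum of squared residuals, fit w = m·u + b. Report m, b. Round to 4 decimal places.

m = -0.8814, b = 0.2994

The normal equations are: 151·m + 27·b = -125;  27·m + 6·b = -22.
Δ = 151·6 − 27² = 177.
m = ((-125)·6 − 27·(-22))/177 = -52/59; b = (151·(-22) − 27·(-125))/177 = 53/177.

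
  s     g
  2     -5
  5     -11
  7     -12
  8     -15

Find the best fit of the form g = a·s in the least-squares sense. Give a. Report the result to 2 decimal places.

a = -1.89

Forming XᵀX = [[142]] and Xᵀg = [-269]ᵀ gives XᵀX·[a]ᵀ = Xᵀg.
a = (-269)/142 = -1.89437.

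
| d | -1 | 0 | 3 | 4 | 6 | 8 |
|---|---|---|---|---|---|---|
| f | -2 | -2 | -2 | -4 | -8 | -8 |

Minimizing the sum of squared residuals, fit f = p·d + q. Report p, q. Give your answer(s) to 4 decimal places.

p = -0.7640, q = -1.7865

Entries of AᵀA: Σd·d = 126, Σd = 20, Σ1 = 6.
And Σd·f = -132, Σf = -26.
So AᵀA·[p, q]ᵀ = Aᵀf: [[126, 20]; [20, 6]]·[p, q]ᵀ = [-132, -26]ᵀ.
Determinant 126·6 − 20² = 356.
p = ((-132)·6 − 20·(-26))/356 = -68/89; q = (126·(-26) − 20·(-132))/356 = -159/89.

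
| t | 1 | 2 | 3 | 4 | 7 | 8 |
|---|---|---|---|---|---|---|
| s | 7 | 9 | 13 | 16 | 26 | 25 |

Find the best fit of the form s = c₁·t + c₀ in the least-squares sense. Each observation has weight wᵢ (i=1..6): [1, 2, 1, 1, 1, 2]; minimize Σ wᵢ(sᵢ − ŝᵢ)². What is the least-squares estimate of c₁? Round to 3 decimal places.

c₁ = 2.752

The normal system XᵀWX·[c₁, c₀]ᵀ = XᵀWs is [[211, 35]; [35, 8]]·[c₁, c₀]ᵀ = [728, 130]ᵀ.
Δ = 211·8 − 35² = 463.
c₁ = (728·8 − 35·130)/463 = 1274/463; c₀ = (211·130 − 35·728)/463 = 1950/463.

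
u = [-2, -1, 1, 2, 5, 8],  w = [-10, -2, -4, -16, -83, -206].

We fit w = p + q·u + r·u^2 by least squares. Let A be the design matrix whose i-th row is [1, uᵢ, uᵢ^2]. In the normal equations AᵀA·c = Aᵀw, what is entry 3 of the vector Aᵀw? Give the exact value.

Entry 3 ↔ basis u^2, so (Aᵀw)_{3} = Σᵢ (u^2)·wᵢ = (4)·(-10) + (1)·(-2) + (1)·(-4) + (4)·(-16) + (25)·(-83) + (64)·(-206) = -15369.

-15369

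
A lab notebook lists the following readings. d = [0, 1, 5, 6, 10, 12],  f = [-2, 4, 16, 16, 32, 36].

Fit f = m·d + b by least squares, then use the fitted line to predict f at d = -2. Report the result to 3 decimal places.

Compute the Gram sums: Σd·d = 306, Σd = 34, Σ1 = 6.
And Σd·f = 932, Σf = 102.
XᵀX·[m, b]ᵀ = Xᵀf becomes [[306, 34]; [34, 6]]·[m, b]ᵀ = [932, 102]ᵀ.
Determinant 306·6 − 34² = 680.
m = (932·6 − 34·102)/680 = 531/170; b = (306·102 − 34·932)/680 = -7/10.
At d = -2: f̂ = (531/170)·(-2) + (-7/10)·(1) = -1181/170.

f̂ = -6.947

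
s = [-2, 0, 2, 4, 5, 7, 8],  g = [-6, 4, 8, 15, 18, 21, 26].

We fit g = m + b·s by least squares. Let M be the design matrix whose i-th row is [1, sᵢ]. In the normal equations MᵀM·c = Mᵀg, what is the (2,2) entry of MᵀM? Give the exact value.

Row 2 ↔ basis s, column 2 ↔ basis s, so (MᵀM)_{2,2} = Σᵢ (s)·(s) = (-2)·(-2) + (0)·(0) + (2)·(2) + (4)·(4) + (5)·(5) + (7)·(7) + (8)·(8) = 162.

162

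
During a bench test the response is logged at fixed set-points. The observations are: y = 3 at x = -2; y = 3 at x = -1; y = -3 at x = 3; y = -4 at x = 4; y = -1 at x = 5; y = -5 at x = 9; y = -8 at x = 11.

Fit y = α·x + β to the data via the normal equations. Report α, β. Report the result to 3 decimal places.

Forming AᵀA = [[257, 29]; [29, 7]] and Aᵀy = [-172, -15]ᵀ gives AᵀA·[α, β]ᵀ = Aᵀy.
Eliminating β: 7·(row 1) − 29·(row 2) gives 958·α = 7·(-172) − 29·(-15) = -769, so α = -769/958.
Then β = ((-15) − 29·(-769/958))/7 = 1133/958.

α = -0.803, β = 1.183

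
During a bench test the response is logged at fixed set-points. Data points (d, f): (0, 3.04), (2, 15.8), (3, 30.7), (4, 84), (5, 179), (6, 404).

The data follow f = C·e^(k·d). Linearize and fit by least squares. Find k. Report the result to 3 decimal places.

k = 0.818

With ln fᵢ as the transformed response and dᵢ as the regressor:
Over the data: Σd = 20.0000, Σ(d)² = 90.0000, Σln f = 22.9157, Σd·ln f = 95.4615.
Normal system: [[90.0000, 20.0000]; [20.0000, 6]]·[k, ln C]ᵀ = [95.4615, 22.9157]ᵀ.
Δ = 90.0000·6 − (20.0000)² = 140.0000; k = (95.4615·6 − 20.0000·22.9157)/140.0000 = 0.81753, ln C = (90.0000·22.9157 − 20.0000·95.4615)/140.0000 = 1.09420.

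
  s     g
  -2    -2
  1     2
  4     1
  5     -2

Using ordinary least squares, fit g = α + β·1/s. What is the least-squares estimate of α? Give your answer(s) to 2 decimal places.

Setting ∂/∂α … = 0 gives: 4·α + (19/20)·β = -1;  (19/20)·α + (541/400)·β = 57/20.
(Σ1 = 4, Σ1/s = 19/20, Σ1/s·1/s = 541/400, Σg = -1, Σ1/s·g = 57/20.)
Δ = 4·(541/400) − (19/20)² = 1803/400.
α = ((-1)·(541/400) − (19/20)·(57/20))/(1803/400) = -1624/1803; β = (4·(57/20) − (19/20)·(-1))/(1803/400) = 4940/1803.

α = -0.90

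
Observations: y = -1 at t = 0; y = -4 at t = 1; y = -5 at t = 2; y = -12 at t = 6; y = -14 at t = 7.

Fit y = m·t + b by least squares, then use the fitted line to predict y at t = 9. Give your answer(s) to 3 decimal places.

ŷ = -17.485

The normal system XᵀX·[m, b]ᵀ = Xᵀy is [[90, 16]; [16, 5]]·[m, b]ᵀ = [-184, -36]ᵀ.
Eliminating b: 5·(row 1) − 16·(row 2) gives 194·m = 5·(-184) − 16·(-36) = -344, so m = -172/97.
Then b = ((-36) − 16·(-172/97))/5 = -148/97.
At t = 9: ŷ = (-172/97)·(9) + (-148/97)·(1) = -1696/97.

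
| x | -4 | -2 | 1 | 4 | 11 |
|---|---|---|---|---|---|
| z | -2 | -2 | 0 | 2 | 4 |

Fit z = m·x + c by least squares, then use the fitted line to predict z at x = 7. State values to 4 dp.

Forming MᵀM = [[158, 10]; [10, 5]] and Mᵀz = [64, 2]ᵀ gives MᵀM·[m, c]ᵀ = Mᵀz.
Δ = 158·5 − 10² = 690.
m = (64·5 − 10·2)/690 = 10/23; c = (158·2 − 10·64)/690 = -54/115.
At x = 7: ẑ = (10/23)·(7) + (-54/115)·(1) = 296/115.

ẑ = 2.5739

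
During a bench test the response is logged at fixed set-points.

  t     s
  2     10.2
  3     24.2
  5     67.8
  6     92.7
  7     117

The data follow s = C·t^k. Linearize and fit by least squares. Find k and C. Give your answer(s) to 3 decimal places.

With ln sᵢ as the transformed response and ln tᵢ as the regressor:
Σln t = 7.1389, Σ(ln t)² = 11.2747, Σln s = 19.0168, Σln t·ln s = 29.2789.
Equations: 11.2747·k + 7.1389·ln C = 29.2789;  7.1389·k + 5·ln C = 19.0168.
Δ = 11.2747·5 − (7.1389)² = 5.4099; k = (29.2789·5 − 7.1389·19.0168)/5.4099 = 1.96601, ln C = (11.2747·19.0168 − 7.1389·29.2789)/5.4099 = 0.99636, so C = exp(0.99636) = 2.70839.

k = 1.966, C = 2.708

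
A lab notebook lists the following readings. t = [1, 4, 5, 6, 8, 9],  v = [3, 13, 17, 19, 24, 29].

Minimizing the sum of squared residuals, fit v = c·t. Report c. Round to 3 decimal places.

Entries of AᵀA: Σt·t = 223.
For Aᵀv: Σt·v = 707.
Normal equations: [[223]]·[c]ᵀ = [707]ᵀ.
c = 707/223 = 3.1704.

c = 3.170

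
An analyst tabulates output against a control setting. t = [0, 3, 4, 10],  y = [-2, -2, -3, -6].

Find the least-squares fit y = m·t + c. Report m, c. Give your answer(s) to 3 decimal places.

m = -0.431, c = -1.417

Sums needed: Σt·t = 125, Σt = 17, Σ1 = 4.
And Σt·y = -78, Σy = -13.
Normal equations: [[125, 17]; [17, 4]]·[m, c]ᵀ = [-78, -13]ᵀ.
Eliminating c: 4·(row 1) − 17·(row 2) gives 211·m = 4·(-78) − 17·(-13) = -91, so m = -91/211.
Then c = ((-13) − 17·(-91/211))/4 = -299/211.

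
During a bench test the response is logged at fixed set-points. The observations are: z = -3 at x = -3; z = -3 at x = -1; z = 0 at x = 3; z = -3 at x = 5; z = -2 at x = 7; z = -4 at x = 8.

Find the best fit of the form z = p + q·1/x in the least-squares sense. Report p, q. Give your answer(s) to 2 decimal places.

p = -2.41, q = 1.03

Forming MᵀM = [[6, -149/280]; [-149/280, 916049/705600]] and Mᵀz = [-15, 183/70]ᵀ gives MᵀM·[p, q]ᵀ = Mᵀz.
Eliminating q: (916049/705600)·(row 1) − (-149/280)·(row 2) gives (353099/47040)·p = (916049/705600)·(-15) − (-149/280)·(183/70) = -4253041/235200, so p = -4253041/1765495.
Then q = ((183/70) − (-149/280)·(-4253041/1765495))/(916049/705600) = 362376/353099.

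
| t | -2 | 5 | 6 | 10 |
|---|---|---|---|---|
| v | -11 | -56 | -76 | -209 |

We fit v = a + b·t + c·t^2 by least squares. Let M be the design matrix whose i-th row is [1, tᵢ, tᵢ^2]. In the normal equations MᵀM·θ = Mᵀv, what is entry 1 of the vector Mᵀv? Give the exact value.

-352

Entry 1 ↔ basis 1, so (Mᵀv)_{1} = Σᵢ vᵢ = (1)·(-11) + (1)·(-56) + (1)·(-76) + (1)·(-209) = -352.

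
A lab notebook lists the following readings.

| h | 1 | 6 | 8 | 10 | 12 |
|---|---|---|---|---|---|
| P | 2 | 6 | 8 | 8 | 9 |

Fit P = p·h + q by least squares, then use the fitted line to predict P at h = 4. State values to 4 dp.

P̂ = 4.4129

With design matrix A, AᵀA = [[345, 37]; [37, 5]] and AᵀP = [290, 33]ᵀ.
Determinant 345·5 − 37² = 356.
p = (290·5 − 37·33)/356 = 229/356; q = (345·33 − 37·290)/356 = 655/356.
At h = 4: P̂ = (229/356)·(4) + (655/356)·(1) = 1571/356.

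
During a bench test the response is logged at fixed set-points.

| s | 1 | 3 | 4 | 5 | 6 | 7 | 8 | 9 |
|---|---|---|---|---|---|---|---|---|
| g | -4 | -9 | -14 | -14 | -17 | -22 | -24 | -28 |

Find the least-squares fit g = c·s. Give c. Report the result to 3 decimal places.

c = -3.050

Entries of MᵀM: Σs·s = 281.
And Σs·g = -857.
Normal equations: [[281]]·[c]ᵀ = [-857]ᵀ.
Hence c = -857 / 281 ≈ -3.04982.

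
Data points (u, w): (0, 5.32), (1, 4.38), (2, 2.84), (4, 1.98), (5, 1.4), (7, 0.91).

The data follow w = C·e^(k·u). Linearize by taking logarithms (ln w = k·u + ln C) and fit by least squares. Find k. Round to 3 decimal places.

Let Y = ln w. Fitting Y = k·u + ln C by least squares:
Σu = 19.0000, Σ(u)² = 95.0000, Σln w = 5.1176, Σu·ln w = 7.3192.
Equations: 95.0000·k + 19.0000·ln C = 7.3192;  19.0000·k + 6·ln C = 5.1176.
Solving (det = 209.0000): k = -0.25511, ln C = 1.66079.

k = -0.255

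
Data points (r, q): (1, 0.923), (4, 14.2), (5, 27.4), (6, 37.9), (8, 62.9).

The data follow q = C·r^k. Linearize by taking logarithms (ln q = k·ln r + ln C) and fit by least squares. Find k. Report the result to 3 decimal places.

Taking logs, ln q = k·ln r + ln C, so regress ln q on ln r.
XᵀX = [[12.0466, 6.8669]; [6.8669, 5]], rhs = [24.1313, 13.6602]ᵀ  (here Σln r = 6.8669, Σ(ln r)² = 12.0466, Σln q = 13.6602, Σln r·ln q = 24.1313).
Solving (det = 13.0781): k = 2.05330, ln C = -0.08795.

k = 2.053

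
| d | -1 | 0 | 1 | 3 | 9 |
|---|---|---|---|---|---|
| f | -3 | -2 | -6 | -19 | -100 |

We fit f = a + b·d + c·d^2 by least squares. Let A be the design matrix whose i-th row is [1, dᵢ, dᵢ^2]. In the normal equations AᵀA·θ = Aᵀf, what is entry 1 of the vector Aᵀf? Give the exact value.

-130

Entry 1 ↔ basis 1, so (Aᵀf)_{1} = Σᵢ fᵢ = (1)·(-3) + (1)·(-2) + (1)·(-6) + (1)·(-19) + (1)·(-100) = -130.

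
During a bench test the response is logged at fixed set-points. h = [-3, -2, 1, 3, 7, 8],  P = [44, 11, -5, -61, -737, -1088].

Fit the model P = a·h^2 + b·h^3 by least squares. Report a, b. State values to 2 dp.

a = -1.07, b = -1.99

With design matrix M, MᵀM = [[6676, 49544]; [49544, 381316]] and MᵀP = [-105859, -812775]ᵀ.
Eliminating b: 381316·(row 1) − 49544·(row 2) gives 91057680·a = 381316·(-105859) − 49544·(-812775) = -97605844, so a = -497989/464580.
Then b = ((-812775) − 49544·(-497989/464580))/381316 = -925549/464580.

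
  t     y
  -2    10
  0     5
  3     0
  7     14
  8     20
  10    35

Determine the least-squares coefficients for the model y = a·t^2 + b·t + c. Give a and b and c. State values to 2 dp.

Setting ∂/∂a … = 0 gives: 16594·a + 1874·b + 226·c = 5506;  1874·a + 226·b + 26·c = 588;  226·a + 26·b + 6·c = 84.
(Σt^2·t^2 = 16594, Σt^2·t = 1874, Σt^2 = 226, Σt·t = 226, Σt = 26, Σ1 = 6, Σt^2·y = 5506, Σt·y = 588, Σy = 84.)
Solving the 3×3 system (Gaussian elimination) gives a = 24383/43296, b = -9719/3936, c = 25165/7216.

a = 0.56, b = -2.47, c = 3.49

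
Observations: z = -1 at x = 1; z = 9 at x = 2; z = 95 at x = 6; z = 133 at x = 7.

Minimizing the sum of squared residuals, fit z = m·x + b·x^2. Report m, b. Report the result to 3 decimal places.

m = -2.255, b = 3.030

Compute the Gram sums: Σx·x = 90, Σx·x^2 = 568, Σx^2·x^2 = 3714.
And Σx·z = 1518, Σx^2·z = 9972.
Eliminating b: 3714·(row 1) − 568·(row 2) gives 11636·m = 3714·1518 − 568·9972 = -26244, so m = -6561/2909.
Then b = (9972 − 568·(-6561/2909))/3714 = 8814/2909.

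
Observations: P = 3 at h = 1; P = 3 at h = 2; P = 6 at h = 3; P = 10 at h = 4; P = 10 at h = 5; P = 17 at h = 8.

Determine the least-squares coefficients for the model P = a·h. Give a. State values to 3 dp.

Normal-equation sums: Σh·h = 119.
And Σh·P = 253.
So AᵀA·[a]ᵀ = AᵀP: [[119]]·[a]ᵀ = [253]ᵀ.
a = 253/119 = 2.12605.

a = 2.126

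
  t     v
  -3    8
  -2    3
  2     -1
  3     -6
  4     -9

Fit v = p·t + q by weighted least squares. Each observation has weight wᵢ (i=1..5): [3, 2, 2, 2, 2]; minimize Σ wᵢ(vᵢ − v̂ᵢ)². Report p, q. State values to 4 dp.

p = -2.1503, q = 0.7956

Sums needed: Σwᵢ·t·t = 93, Σwᵢ·t = 5, Σwᵢ·1 = 11.
For XᵀWv: Σwᵢ·t·v = -196, Σwᵢ·v = -2.
XᵀWX·[p, q]ᵀ = XᵀWv becomes [[93, 5]; [5, 11]]·[p, q]ᵀ = [-196, -2]ᵀ.
Δ = 93·11 − 5² = 998.
p = ((-196)·11 − 5·(-2))/998 = -1073/499; q = (93·(-2) − 5·(-196))/998 = 397/499.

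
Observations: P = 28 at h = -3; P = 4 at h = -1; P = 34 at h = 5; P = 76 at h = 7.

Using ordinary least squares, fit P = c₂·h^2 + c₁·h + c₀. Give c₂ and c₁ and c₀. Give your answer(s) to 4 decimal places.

From the data, Σh^2·h^2 = 3108, Σh^2·h = 440, Σh^2 = 84, Σh·h = 84, Σh = 8, Σ1 = 4.
And Σh^2·P = 4830, Σh·P = 614, ΣP = 142.
Normal equations: [[3108, 440, 84]; [440, 84, 8]; [84, 8, 4]]·[c₂, c₁, c₀]ᵀ = [4830, 614, 142]ᵀ.
Row-reducing yields c₂ = 33/16, c₁ = -231/68, c₀ = -277/272.

c₂ = 2.0625, c₁ = -3.3971, c₀ = -1.0184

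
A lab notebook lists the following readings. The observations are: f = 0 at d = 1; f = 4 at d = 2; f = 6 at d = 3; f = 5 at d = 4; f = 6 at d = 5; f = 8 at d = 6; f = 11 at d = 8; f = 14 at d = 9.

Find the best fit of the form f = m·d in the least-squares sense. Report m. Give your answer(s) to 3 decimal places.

m = 1.432

From the data, Σd·d = 236.
And Σd·f = 338.
Normal equations: [[236]]·[m]ᵀ = [338]ᵀ.
m = 338/236 = 1.4322.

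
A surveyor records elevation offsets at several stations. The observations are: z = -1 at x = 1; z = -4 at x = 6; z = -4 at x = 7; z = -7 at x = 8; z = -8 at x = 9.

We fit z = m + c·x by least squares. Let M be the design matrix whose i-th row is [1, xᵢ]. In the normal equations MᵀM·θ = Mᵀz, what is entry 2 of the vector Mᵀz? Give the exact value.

Entry 2 ↔ basis x, so (Mᵀz)_{2} = Σᵢ (x)·zᵢ = (1)·(-1) + (6)·(-4) + (7)·(-4) + (8)·(-7) + (9)·(-8) = -181.

-181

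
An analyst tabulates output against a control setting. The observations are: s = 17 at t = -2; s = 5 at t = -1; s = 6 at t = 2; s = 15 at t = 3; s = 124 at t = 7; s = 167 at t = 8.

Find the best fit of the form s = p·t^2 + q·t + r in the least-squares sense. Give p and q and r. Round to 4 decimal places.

p = 3.0220, q = -3.1999, r = -1.2477

Forming AᵀA = [[6611, 881, 131]; [881, 131, 17]; [131, 17, 6]] and Aᵀs = [16996, 2222, 334]ᵀ gives AᵀA·[p, q, r]ᵀ = Aᵀs.
Row-reducing yields p = 65747/21756, q = -69617/21756, r = -2262/1813.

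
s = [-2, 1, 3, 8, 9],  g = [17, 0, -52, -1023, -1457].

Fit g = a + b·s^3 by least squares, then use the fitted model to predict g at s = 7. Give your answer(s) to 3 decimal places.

ĝ = -684.691

The normal system AᵀA·[a, b]ᵀ = Aᵀg is [[5, 1261]; [1261, 794379]]·[a, b]ᵀ = [-2515, -1587469]ᵀ.
det = 5·794379 − 1261² = 2381774.
a = ((-2515)·794379 − 1261·(-1587469))/2381774 = 1967612/1190887; b = (5·(-1587469) − 1261·(-2515))/2381774 = -2382965/1190887.
At s = 7: ĝ = (1967612/1190887)·(1) + (-2382965/1190887)·(343) = -815389383/1190887.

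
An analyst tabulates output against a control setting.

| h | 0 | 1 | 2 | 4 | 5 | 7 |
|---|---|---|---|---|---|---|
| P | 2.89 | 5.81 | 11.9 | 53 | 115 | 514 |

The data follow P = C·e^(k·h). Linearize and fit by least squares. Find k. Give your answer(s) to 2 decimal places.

k = 0.74

Linearized form: ln P = k·h + ln C. From the 6 transformed points,
Σh = 19.0000, Σ(h)² = 95.0000, Σln P = 20.2548, Σh·ln P = 90.0140.
Normal system: [[95.0000, 19.0000]; [19.0000, 6]]·[k, ln C]ᵀ = [90.0140, 20.2548]ᵀ.
Slope k = (n·Σh·ln P − Σh·Σln P)/(n·Σ(h)² − (Σh)²) = (6·90.0140 − 19.0000·20.2548)/209.0000 = 0.74279; ln C = (Σln P − k·Σh)/n = 1.02364.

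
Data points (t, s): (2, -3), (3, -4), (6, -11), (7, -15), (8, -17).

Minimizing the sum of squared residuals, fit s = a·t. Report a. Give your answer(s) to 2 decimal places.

With design matrix M, MᵀM = [[162]] and Mᵀs = [-325]ᵀ.
Hence a = -325 / 162 ≈ -2.00617.

a = -2.01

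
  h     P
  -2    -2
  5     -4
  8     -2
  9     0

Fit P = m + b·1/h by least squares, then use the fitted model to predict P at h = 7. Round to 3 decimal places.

Sums needed: Σ1 = 4, Σ1/h = -23/360, Σ1/h·1/h = 41209/129600.
Right-hand side: ΣP = -8, Σ1/h·P = -1/20.
So MᵀM·[m, b]ᵀ = MᵀP: [[4, -23/360]; [-23/360, 41209/129600]]·[m, b]ᵀ = [-8, -1/20]ᵀ.
Determinant 4·(41209/129600) − (-23/360)² = 54769/43200.
m = ((-8)·(41209/129600) − (-23/360)·(-1/20))/(54769/43200) = -330086/164307; b = (4·(-1/20) − (-23/360)·(-8))/(54769/43200) = -30720/54769.
At h = 7: P̂ = (-330086/164307)·(1) + (-30720/54769)·(1/7) = -2402762/1150149.

P̂ = -2.089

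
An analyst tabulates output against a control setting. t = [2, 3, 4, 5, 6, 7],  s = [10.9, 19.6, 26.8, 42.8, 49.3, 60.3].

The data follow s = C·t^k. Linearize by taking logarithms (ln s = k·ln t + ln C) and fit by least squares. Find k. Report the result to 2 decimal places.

k = 1.38

Taking logs, ln s = k·ln t + ln C, so regress ln s on ln t.
XᵀX = [[13.1965, 8.5252]; [8.5252, 6]], rhs = [30.4904, 20.4065]ᵀ  (here Σln t = 8.5252, Σ(ln t)² = 13.1965, Σln s = 20.4065, Σln t·ln s = 30.4904).
Slope k = (n·Σln t·ln s − Σln t·Σln s)/(n·Σ(ln t)² − (Σln t)²) = (6·30.4904 − 8.5252·20.4065)/6.5005 = 1.38049; ln C = (Σln s − k·Σln t)/n = 1.43960.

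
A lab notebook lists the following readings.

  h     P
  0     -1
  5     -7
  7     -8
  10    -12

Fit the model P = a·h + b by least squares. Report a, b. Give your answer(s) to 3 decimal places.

a = -1.075, b = -1.085

The normal system AᵀA·[a, b]ᵀ = AᵀP is [[174, 22]; [22, 4]]·[a, b]ᵀ = [-211, -28]ᵀ.
Δ = 174·4 − 22² = 212.
a = ((-211)·4 − 22·(-28))/212 = -57/53; b = (174·(-28) − 22·(-211))/212 = -115/106.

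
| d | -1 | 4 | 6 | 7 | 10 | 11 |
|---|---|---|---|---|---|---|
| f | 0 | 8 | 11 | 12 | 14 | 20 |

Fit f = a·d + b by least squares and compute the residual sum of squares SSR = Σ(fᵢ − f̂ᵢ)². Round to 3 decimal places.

SSR = 10.696

The normal equations are: 323·a + 37·b = 542;  37·a + 6·b = 65.
Eliminating b: 6·(row 1) − 37·(row 2) gives 569·a = 6·542 − 37·65 = 847, so a = 847/569.
Then b = (65 − 37·(847/569))/6 = 941/569.
Residuals: -94/569, 223/569, 236/569, -42/569, -1445/569, 1122/569; SSR = 6086/569.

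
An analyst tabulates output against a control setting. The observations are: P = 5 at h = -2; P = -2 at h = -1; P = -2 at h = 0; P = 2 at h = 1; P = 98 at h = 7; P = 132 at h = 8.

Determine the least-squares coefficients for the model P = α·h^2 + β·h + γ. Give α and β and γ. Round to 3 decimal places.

α = 1.989, β = 0.650, γ = -2.032

From the data, Σh^2·h^2 = 6515, Σh^2·h = 847, Σh^2 = 119, Σh·h = 119, Σh = 13, Σ1 = 6.
For AᵀP: Σh^2·P = 13270, Σh·P = 1736, ΣP = 233.
Row-reducing yields α = 1506/757, β = 2461/3785, γ = -7693/3785.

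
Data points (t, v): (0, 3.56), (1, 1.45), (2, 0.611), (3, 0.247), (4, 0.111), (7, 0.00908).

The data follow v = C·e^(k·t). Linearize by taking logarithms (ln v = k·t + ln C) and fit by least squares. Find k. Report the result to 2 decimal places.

Let Y = ln v. Fitting Y = k·t + ln C by least squares:
Σt = 17.0000, Σ(t)² = 79.0000, Σln v = -7.1496, Σt·ln v = -46.5135.
Equations: 79.0000·k + 17.0000·ln C = -46.5135;  17.0000·k + 6·ln C = -7.1496.
Δ = 79.0000·6 − (17.0000)² = 185.0000; k = (-46.5135·6 − 17.0000·-7.1496)/185.0000 = -0.85156, ln C = (79.0000·-7.1496 − 17.0000·-46.5135)/185.0000 = 1.22114.

k = -0.85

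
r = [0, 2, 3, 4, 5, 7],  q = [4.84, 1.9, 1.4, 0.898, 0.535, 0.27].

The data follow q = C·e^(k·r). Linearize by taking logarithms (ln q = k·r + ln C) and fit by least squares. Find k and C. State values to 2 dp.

Let Y = ln q. Fitting Y = k·r + ln C by least squares:
Σr = 21.0000, Σ(r)² = 103.0000, Σln q = 0.5128, Σr·ln q = -10.4300.
Equations: 103.0000·k + 21.0000·ln C = -10.4300;  21.0000·k + 6·ln C = 0.5128.
Slope k = (n·Σr·ln q − Σr·Σln q)/(n·Σ(r)² − (Σr)²) = (6·-10.4300 − 21.0000·0.5128)/177.0000 = -0.41440; ln C = (Σln q − k·Σr)/n = 1.53589, so C = exp(1.53589) = 4.64544.

k = -0.41, C = 4.65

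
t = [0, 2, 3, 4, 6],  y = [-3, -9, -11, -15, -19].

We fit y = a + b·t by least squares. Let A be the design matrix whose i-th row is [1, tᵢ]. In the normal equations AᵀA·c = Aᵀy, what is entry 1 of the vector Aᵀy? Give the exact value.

Entry 1 ↔ basis 1, so (Aᵀy)_{1} = Σᵢ yᵢ = (1)·(-3) + (1)·(-9) + (1)·(-11) + (1)·(-15) + (1)·(-19) = -57.

-57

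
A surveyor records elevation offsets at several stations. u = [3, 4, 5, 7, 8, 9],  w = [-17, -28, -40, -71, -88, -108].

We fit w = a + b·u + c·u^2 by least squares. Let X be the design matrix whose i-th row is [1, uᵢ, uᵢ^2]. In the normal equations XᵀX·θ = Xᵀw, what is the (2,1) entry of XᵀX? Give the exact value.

36

Row 2 ↔ basis u, column 1 ↔ basis 1, so (XᵀX)_{2,1} = Σᵢ u = (3)·(1) + (4)·(1) + (5)·(1) + (7)·(1) + (8)·(1) + (9)·(1) = 36.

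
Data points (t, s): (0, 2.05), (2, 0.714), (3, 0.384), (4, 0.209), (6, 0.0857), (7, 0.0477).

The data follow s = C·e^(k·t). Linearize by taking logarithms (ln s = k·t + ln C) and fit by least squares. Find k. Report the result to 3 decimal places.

Let Y = ln s. Fitting Y = k·t + ln C by least squares:
Over the data: Σt = 22.0000, Σ(t)² = 114.0000, Σln s = -7.6413, Σt·ln s = -45.8479.
Normal system: [[114.0000, 22.0000]; [22.0000, 6]]·[k, ln C]ᵀ = [-45.8479, -7.6413]ᵀ.
Δ = 114.0000·6 − (22.0000)² = 200.0000; k = (-45.8479·6 − 22.0000·-7.6413)/200.0000 = -0.53490, ln C = (114.0000·-7.6413 − 22.0000·-45.8479)/200.0000 = 0.68774.

k = -0.535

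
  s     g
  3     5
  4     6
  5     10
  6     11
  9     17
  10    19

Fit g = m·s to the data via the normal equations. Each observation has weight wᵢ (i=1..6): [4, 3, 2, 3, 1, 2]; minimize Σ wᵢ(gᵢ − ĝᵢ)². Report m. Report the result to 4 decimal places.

Setting ∂/∂m … = 0 gives: 523·m = 963.
(Σwᵢ·s·s = 523, Σwᵢ·s·g = 963.)
Hence m = 963 / 523 ≈ 1.8413.

m = 1.8413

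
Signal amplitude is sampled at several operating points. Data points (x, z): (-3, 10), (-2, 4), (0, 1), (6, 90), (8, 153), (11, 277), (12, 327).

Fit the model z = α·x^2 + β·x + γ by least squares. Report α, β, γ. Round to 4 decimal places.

The normal system MᵀM·[α, β, γ]ᵀ = Mᵀz is [[40866, 3752, 378]; [3752, 378, 32]; [378, 32, 7]]·[α, β, γ]ᵀ = [93743, 8697, 862]ᵀ.
Solving the 3×3 system (Gaussian elimination) gives α = 4580605/2250178, β = 882655/321454, γ = 106837/160727.

α = 2.0357, β = 2.7458, γ = 0.6647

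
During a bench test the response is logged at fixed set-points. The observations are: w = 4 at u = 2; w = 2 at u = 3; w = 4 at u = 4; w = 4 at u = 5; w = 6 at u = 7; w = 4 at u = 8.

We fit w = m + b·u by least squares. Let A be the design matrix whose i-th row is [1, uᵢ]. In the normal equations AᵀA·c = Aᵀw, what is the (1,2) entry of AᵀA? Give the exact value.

29

Row 1 ↔ basis 1, column 2 ↔ basis u, so (AᵀA)_{1,2} = Σᵢ u = (1)·(2) + (1)·(3) + (1)·(4) + (1)·(5) + (1)·(7) + (1)·(8) = 29.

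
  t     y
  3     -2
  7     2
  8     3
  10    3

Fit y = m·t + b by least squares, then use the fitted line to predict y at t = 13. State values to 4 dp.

Entries of AᵀA: Σt·t = 222, Σt = 28, Σ1 = 4.
For Aᵀy: Σt·y = 62, Σy = 6.
AᵀA·[m, b]ᵀ = Aᵀy becomes [[222, 28]; [28, 4]]·[m, b]ᵀ = [62, 6]ᵀ.
Determinant 222·4 − 28² = 104.
m = (62·4 − 28·6)/104 = 10/13; b = (222·6 − 28·62)/104 = -101/26.
At t = 13: ŷ = (10/13)·(13) + (-101/26)·(1) = 159/26.

ŷ = 6.1154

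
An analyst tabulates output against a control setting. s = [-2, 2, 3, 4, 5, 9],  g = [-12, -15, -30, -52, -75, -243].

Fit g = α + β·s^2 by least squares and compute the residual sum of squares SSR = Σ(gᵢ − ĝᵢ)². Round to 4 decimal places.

SSR = 13.5142

Compute the Gram sums: Σ1 = 6, Σs^2 = 139, Σs^2·s^2 = 7555.
For Aᵀg: Σg = -427, Σs^2·g = -22768.
Normal equations: [[6, 139]; [139, 7555]]·[α, β]ᵀ = [-427, -22768]ᵀ.
det = 6·7555 − 139² = 26009.
α = ((-427)·7555 − 139·(-22768))/26009 = -61233/26009; β = (6·(-22768) − 139·(-427))/26009 = -77255/26009.
Residuals: 58145/26009, -19882/26009, -23742/26009, -55155/26009, 41933/26009, -1299/26009; SSR = 351492/26009.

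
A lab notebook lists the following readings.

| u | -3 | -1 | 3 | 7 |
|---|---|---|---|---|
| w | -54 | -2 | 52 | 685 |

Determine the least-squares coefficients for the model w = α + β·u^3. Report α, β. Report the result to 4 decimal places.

α = -0.6163, β = 1.9984

XᵀX·[α, β]ᵀ = Xᵀw reads: 4·α + 342·β = 681;  342·α + 119108·β = 237819.
(Σ1 = 4, Σu^3 = 342, Σu^3·u^3 = 119108, Σw = 681, Σu^3·w = 237819.)
Eliminating β: 119108·(row 1) − 342·(row 2) gives 359468·α = 119108·681 − 342·237819 = -221550, so α = -110775/179734.
Then β = (237819 − 342·(-110775/179734))/119108 = 359187/179734.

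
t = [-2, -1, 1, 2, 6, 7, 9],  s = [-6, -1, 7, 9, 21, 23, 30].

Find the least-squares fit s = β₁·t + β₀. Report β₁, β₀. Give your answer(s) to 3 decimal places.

β₁ = 3.127, β₀ = 2.029

AᵀA·[β₁, β₀]ᵀ = Aᵀs reads: 176·β₁ + 22·β₀ = 595;  22·β₁ + 7·β₀ = 83.
(Σt·t = 176, Σt = 22, Σ1 = 7, Σt·s = 595, Σs = 83.)
Eliminating β₀: 7·(row 1) − 22·(row 2) gives 748·β₁ = 7·595 − 22·83 = 2339, so β₁ = 2339/748.
Then β₀ = (83 − 22·(2339/748))/7 = 69/34.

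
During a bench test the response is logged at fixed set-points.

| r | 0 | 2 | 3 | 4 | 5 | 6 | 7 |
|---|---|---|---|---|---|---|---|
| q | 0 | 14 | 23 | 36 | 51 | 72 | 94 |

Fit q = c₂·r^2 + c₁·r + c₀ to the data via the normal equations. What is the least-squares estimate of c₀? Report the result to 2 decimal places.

c₀ = 0.59

Sums needed: Σr^2·r^2 = 4675, Σr^2·r = 783, Σr^2 = 139, Σr·r = 139, Σr = 27, Σ1 = 7.
Right-hand side: Σr^2·q = 9312, Σr·q = 1586, Σq = 290.
Row-reducing yields c₂ = 7415/5082, c₁ = 2606/847, c₀ = 427/726.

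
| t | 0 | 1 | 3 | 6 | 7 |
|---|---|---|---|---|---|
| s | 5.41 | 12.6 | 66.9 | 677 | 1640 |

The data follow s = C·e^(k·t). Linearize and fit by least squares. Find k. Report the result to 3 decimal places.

k = 0.809

Linearized form: ln s = k·t + ln C. From the 5 transformed points,
Σt = 17.0000, Σ(t)² = 95.0000, Σln s = 22.3453, Σt·ln s = 106.0665.
Normal system: [[95.0000, 17.0000]; [17.0000, 5]]·[k, ln C]ᵀ = [106.0665, 22.3453]ᵀ.
Slope k = (n·Σt·ln s − Σt·Σln s)/(n·Σ(t)² − (Σt)²) = (5·106.0665 − 17.0000·22.3453)/186.0000 = 0.80894; ln C = (Σln s − k·Σt)/n = 1.71866.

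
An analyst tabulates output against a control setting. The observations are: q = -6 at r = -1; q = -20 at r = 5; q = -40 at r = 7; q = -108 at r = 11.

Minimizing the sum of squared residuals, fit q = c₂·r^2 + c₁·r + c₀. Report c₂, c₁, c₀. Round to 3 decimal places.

c₂ = -1.042, c₁ = 1.933, c₀ = -3.092

From the data, Σr^2·r^2 = 17668, Σr^2·r = 1798, Σr^2 = 196, Σr·r = 196, Σr = 22, Σ1 = 4.
And Σr^2·q = -15534, Σr·q = -1562, Σq = -174.
Normal equations: [[17668, 1798, 196]; [1798, 196, 22]; [196, 22, 4]]·[c₂, c₁, c₀]ᵀ = [-15534, -1562, -174]ᵀ.
Inverting the 3×3 Gram matrix, [c₂, c₁, c₀]ᵀ = [-25/24, 29/15, -371/120]ᵀ.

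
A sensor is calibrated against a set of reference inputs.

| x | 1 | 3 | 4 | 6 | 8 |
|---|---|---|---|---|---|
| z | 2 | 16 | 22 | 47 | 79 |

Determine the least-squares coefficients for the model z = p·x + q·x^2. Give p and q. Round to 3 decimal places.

Forming MᵀM = [[126, 820]; [820, 5730]] and Mᵀz = [1052, 7246]ᵀ gives MᵀM·[p, q]ᵀ = Mᵀz.
det = 126·5730 − 820² = 49580.
p = (1052·5730 − 820·7246)/49580 = 4312/2479; q = (126·7246 − 820·1052)/49580 = 12589/12395.

p = 1.739, q = 1.016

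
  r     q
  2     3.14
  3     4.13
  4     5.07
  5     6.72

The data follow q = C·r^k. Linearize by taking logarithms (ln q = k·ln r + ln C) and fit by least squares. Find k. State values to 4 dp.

Let Y = ln q. Fitting Y = k·ln r + ln C by least squares:
Sums: Σln r = 4.7875, Σ(ln r)² = 6.1995, Σln q = 6.0909, Σln r·ln q = 7.6678.
Normal system: [[6.1995, 4.7875]; [4.7875, 4]]·[k, ln C]ᵀ = [7.6678, 6.0909]ᵀ.
Slope k = (n·Σln r·ln q − Σln r·Σln q)/(n·Σ(ln r)² − (Σln r)²) = (4·7.6678 − 4.7875·6.0909)/1.8779 = 0.80457; ln C = (Σln q − k·Σln r)/n = 0.55977.

k = 0.8046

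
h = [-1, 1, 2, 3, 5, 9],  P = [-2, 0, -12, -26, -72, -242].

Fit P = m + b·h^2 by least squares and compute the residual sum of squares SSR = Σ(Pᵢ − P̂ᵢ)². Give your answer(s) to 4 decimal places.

SSR = 7.4677

From the data, Σ1 = 6, Σh^2 = 121, Σh^2·h^2 = 7285.
And ΣP = -354, Σh^2·P = -21686.
So MᵀM·[m, b]ᵀ = MᵀP: [[6, 121]; [121, 7285]]·[m, b]ᵀ = [-354, -21686]ᵀ.
Eliminating b: 7285·(row 1) − 121·(row 2) gives 29069·m = 7285·(-354) − 121·(-21686) = 45116, so m = 45116/29069.
Then b = ((-21686) − 121·(45116/29069))/7285 = -87282/29069.
Residuals: -15972/29069, 42166/29069, -44816/29069, -15372/29069, 43966/29069, -9972/29069; SSR = 217080/29069.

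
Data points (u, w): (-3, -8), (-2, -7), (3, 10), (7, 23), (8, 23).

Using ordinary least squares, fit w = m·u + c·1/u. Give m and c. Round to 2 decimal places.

The normal system AᵀA·[m, c]ᵀ = Aᵀw is [[135, 5]; [5, 14345/28224]]·[m, c]ᵀ = [413, 877/56]ᵀ.
det = 135·(14345/28224) − 5² = 136775/3136.
m = (413·(14345/28224) − 5·(877/56))/(136775/3136) = 742889/246195; c = (135·(877/56) − 5·413)/(136775/3136) = 30856/27355.

m = 3.02, c = 1.13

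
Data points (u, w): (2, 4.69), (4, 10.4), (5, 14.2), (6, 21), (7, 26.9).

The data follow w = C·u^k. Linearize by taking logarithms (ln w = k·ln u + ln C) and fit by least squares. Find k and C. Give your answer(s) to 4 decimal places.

k = 1.3794, C = 1.6931

Let Y = ln w. Fitting Y = k·ln u + ln C by least squares:
AᵀA = [[11.9895, 7.4265]; [7.4265, 5]], rhs = [20.4491, 12.8771]ᵀ  (here Σln u = 7.4265, Σ(ln u)² = 11.9895, Σln w = 12.8771, Σln u·ln w = 20.4491).
Δ = 11.9895·5 − (7.4265)² = 4.7940; k = (20.4491·5 − 7.4265·12.8771)/4.7940 = 1.37942, ln C = (11.9895·12.8771 − 7.4265·20.4491)/4.7940 = 0.52657, so C = exp(0.52657) = 1.69311.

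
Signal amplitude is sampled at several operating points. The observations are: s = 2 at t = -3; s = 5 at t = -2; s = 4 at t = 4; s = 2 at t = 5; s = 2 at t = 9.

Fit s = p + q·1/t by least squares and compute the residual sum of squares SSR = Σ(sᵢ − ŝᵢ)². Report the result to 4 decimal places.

MᵀM·[p, q]ᵀ = Mᵀs reads: 5·p + (-49/180)·q = 15;  (-49/180)·p + (15421/32400)·q = -139/90.
(Σ1 = 5, Σ1/t = -49/180, Σ1/t·1/t = 15421/32400, Σs = 15, Σ1/t·s = -139/90.)
det = 5·(15421/32400) − (-49/180)² = 4669/2025.
p = (15·(15421/32400) − (-49/180)·(-139/90))/(4669/2025) = 31099/10672; q = (5·(-139/90) − (-49/180)·15)/(4669/2025) = -29475/18676.
Residuals: -107585/74704, 96877/74704, 55299/37352, -44705/74704, -55185/74704; SSR = 511827/74704.

SSR = 6.8514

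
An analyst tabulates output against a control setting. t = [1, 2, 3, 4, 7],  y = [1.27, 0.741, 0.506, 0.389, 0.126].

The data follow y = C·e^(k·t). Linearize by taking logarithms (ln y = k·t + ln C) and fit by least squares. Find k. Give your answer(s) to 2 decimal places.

Linearized form: ln y = k·t + ln C. From the 5 transformed points,
Sums: Σt = 17.0000, Σ(t)² = 79.0000, Σln y = -3.7576, Σt·ln y = -20.6812.
Normal system: [[79.0000, 17.0000]; [17.0000, 5]]·[k, ln C]ᵀ = [-20.6812, -3.7576]ᵀ.
Δ = 79.0000·5 − (17.0000)² = 106.0000; k = (-20.6812·5 − 17.0000·-3.7576)/106.0000 = -0.37289, ln C = (79.0000·-3.7576 − 17.0000·-20.6812)/106.0000 = 0.51631.

k = -0.37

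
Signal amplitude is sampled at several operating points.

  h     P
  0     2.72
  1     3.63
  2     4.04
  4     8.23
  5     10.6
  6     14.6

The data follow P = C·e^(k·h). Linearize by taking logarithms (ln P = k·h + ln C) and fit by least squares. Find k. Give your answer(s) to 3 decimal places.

Taking logs, ln P = k·h + ln C, so regress ln P on h.
Σh = 18.0000, Σ(h)² = 82.0000, Σln P = 10.8358, Σh·ln P = 40.4033.
Equations: 82.0000·k + 18.0000·ln C = 40.4033;  18.0000·k + 6·ln C = 10.8358.
Δ = 82.0000·6 − (18.0000)² = 168.0000; k = (40.4033·6 − 18.0000·10.8358)/168.0000 = 0.28200, ln C = (82.0000·10.8358 − 18.0000·40.4033)/168.0000 = 0.95997.

k = 0.282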